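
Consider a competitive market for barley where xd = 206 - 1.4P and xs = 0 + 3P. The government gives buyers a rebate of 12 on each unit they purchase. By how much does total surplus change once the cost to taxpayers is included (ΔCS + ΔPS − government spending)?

Net change in total surplus = -756/11

Pre-subsidy: 206 - 1.4P = 0 + 3P gives P* = 515/11, x* = 1545/11.
With the rebate, buyers effectively pay Pb = Ps − 12, where Ps is the price sellers receive.
Demand in terms of Ps becomes xd = 206 − 1.4(Ps − 12) = 222.8 - 1.4Ps. Setting this equal to supply: 222.8 - 1.4Ps = 0 + 3Ps, so Ps = 557/11.
Buyers pay Pb = 557/11 − 12 = 425/11; x' = 0 + 3·(557/11) = 1671/11.
ΔCS = ½(1545/11 + 1671/11)(515/11 − 425/11) = 144720/121; ΔPS = ½(1545/11 + 1671/11)(557/11 − 515/11) = 67536/121.
Government spending = 12 × 1671/11 = 20052/11.
Net change = 144720/121 + 67536/121 − 20052/11 = -756/11. The loss equals the DWL triangle ½·12·126/11.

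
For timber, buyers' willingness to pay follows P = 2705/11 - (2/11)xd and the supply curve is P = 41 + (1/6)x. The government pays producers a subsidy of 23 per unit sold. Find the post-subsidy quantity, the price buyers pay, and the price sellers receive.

x' = 654; buyers pay 127; sellers receive 150

Pre-subsidy: 2705/11 - (2/11)x = 41 + (1/6)x gives x* = 588 and P* = 139.
With the subsidy, sellers receive Ps = Pb + 23 for each unit, where Pb is the price buyers pay.
On the curves, Pb = 2705/11 - (2/11)x and Ps = 41 + (1/6)x; the wedge Ps − Pb = 23 gives 41 + (1/6)x − (2705/11 - (2/11)x) = 23, so x' = 654.
Then Pb = 2705/11 − (2/11)·654 = 127 and Ps = 41 + (1/6)·654 = 150.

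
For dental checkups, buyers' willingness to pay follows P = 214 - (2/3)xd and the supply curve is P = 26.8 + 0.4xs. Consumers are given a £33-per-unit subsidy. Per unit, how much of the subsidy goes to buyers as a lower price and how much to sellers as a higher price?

Buyers gain £20.625 per unit; sellers gain £12.375 per unit

Pre-subsidy: 214 - (2/3)x = 26.8 + 0.4x gives x* = 175.5 and P* = 97.
With the rebate, buyers effectively pay Pb = Ps − 33, where Ps is the price sellers receive.
On the curves, Pb = 214 - (2/3)x and Ps = 26.8 + 0.4x; the wedge Ps − Pb = 33 gives 26.8 + 0.4x − (214 - (2/3)x) = 33, so x' = 206.4375.
Then Pb = 214 − (2/3)·206.4375 = 76.375 and Ps = 26.8 + 0.4·206.4375 = 109.375.
Buyers' price falls by P* − Pb = 97 − 76.375 = 20.625; sellers' price rises by Ps − P* = 109.375 − 97 = 12.375.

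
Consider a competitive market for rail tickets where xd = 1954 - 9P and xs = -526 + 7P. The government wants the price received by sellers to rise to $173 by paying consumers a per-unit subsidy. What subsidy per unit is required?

At a seller price of 173, quantity supplied is -526 + 7·173 = 685.
Buyers absorb 685 only when they pay Pb with 1954 − 9·Pb = 685, i.e. Pb = 141.
s = Ps − Pb = 173 − 141 = 32.

Required subsidy s = $32 per unit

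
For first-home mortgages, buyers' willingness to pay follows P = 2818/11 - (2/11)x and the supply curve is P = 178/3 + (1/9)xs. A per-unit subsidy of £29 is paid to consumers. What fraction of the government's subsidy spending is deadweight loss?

DWL / government spending = 33/514

Pre-subsidy: 2818/11 - (2/11)x = 178/3 + (1/9)x gives x* = 672 and P* = 134.
With the rebate, buyers effectively pay Pb = Ps − 29, where Ps is the price sellers receive.
On the curves, Pb = 2818/11 - (2/11)x and Ps = 178/3 + (1/9)x; the wedge Ps − Pb = 29 gives 178/3 + (1/9)x − (2818/11 - (2/11)x) = 29, so x' = 771.
Then Pb = 2818/11 − (2/11)·771 = 116 and Ps = 178/3 + (1/9)·771 = 145.
ΔCS = ½(672 + 771)(134 − 116) = 12987; ΔPS = ½(672 + 771)(145 − 134) = 7936.5.
Government spending = 29 × 771 = 22359.
DWL = ½ × 29 × (771 − 672) = 1435.5; fraction = 1435.5 / 22359 = 33/514.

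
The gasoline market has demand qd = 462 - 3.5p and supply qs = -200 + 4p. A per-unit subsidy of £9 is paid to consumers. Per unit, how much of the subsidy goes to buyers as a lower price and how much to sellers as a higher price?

Pre-subsidy: 462 - 3.5p = -200 + 4p gives p* = 1324/15, q* = 2296/15.
With the rebate, buyers effectively pay pb = ps − 9, where ps is the price sellers receive.
Demand in terms of ps becomes qd = 462 − 3.5(ps − 9) = 493.5 - 3.5ps. Setting this equal to supply: 493.5 - 3.5ps = -200 + 4ps, so ps = 1387/15.
Buyers pay pb = 1387/15 − 9 = 1252/15; q' = -200 + 4·(1387/15) = 2548/15.
Buyers' price falls by p* − pb = 1324/15 − 1252/15 = 4.8; sellers' price rises by ps − p* = 1387/15 − 1324/15 = 4.2.

Buyers gain £4.8 per unit; sellers gain £4.2 per unit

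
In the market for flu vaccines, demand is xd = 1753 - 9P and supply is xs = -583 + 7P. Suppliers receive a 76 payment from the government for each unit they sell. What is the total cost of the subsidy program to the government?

Pre-subsidy: 1753 - 9P = -583 + 7P gives P* = 146, x* = 439.
With the subsidy, sellers receive Ps = Pb + 76 for each unit, where Pb is the price buyers pay.
Supply in terms of Pb becomes xs = -583 + 7(Pb + 76) = -51 + 7Pb. Setting this equal to demand: 1753 - 9Pb = -51 + 7Pb, so Pb = 112.75.
Sellers receive Ps = 112.75 + 76 = 188.75; x' = 1753 − 9·112.75 = 738.25.
Government outlay = subsidy × quantity = 76 × 738.25 = 56107.

Government cost = 56107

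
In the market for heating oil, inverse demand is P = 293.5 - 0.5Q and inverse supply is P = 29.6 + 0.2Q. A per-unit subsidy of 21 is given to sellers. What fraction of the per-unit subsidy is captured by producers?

Pre-subsidy: 293.5 - 0.5Q = 29.6 + 0.2Q gives Q* = 377 and P* = 105.
With the subsidy, sellers receive Ps = Pb + 21 for each unit, where Pb is the price buyers pay.
On the curves, Pb = 293.5 - 0.5Q and Ps = 29.6 + 0.2Q; the wedge Ps − Pb = 21 gives 29.6 + 0.2Q − (293.5 - 0.5Q) = 21, so Q' = 407.
Then Pb = 293.5 − 0.5·407 = 90 and Ps = 29.6 + 0.2·407 = 111.
Buyers' price falls by P* − Pb = 105 − 90 = 15; sellers' price rises by Ps − P* = 111 − 105 = 6.
So producers capture 6/21 = 2/7 of each unit of subsidy.

Producer share = 2/7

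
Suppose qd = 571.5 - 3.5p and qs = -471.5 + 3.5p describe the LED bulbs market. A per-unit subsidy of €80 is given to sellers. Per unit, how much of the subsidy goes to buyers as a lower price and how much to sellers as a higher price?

Buyers gain €40 per unit; sellers gain €40 per unit

Pre-subsidy: 571.5 - 3.5p = -471.5 + 3.5p gives p* = 149, q* = 50.
With the subsidy, sellers receive ps = pb + 80 for each unit, where pb is the price buyers pay.
Supply in terms of pb becomes qs = -471.5 + 3.5(pb + 80) = -191.5 + 3.5pb. Setting this equal to demand: 571.5 - 3.5pb = -191.5 + 3.5pb, so pb = 109.
Sellers receive ps = 109 + 80 = 189; q' = 571.5 − 3.5·109 = 190.
Buyers' price falls by p* − pb = 149 − 109 = 40; sellers' price rises by ps − p* = 189 − 149 = 40.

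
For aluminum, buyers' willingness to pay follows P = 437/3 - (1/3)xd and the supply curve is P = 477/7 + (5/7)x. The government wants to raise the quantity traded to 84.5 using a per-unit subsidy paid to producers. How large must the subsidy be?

Required subsidy s = 11 per unit

At x = 84.5, from the demand curve buyers pay Pb = 437/3 − (1/3)·84.5 = 117.5; from the supply curve sellers need Ps = 477/7 + (5/7)·84.5 = 128.5.
The subsidy must fill the gap: s = Ps − Pb = 128.5 − 117.5 = 11.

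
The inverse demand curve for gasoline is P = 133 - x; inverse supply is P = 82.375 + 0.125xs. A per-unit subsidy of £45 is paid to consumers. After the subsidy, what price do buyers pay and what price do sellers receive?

Pre-subsidy: 133 - x = 82.375 + 0.125x gives x* = 45 and P* = 88.
With the rebate, buyers effectively pay Pb = Ps − 45, where Ps is the price sellers receive.
On the curves, Pb = 133 - x and Ps = 82.375 + 0.125x; the wedge Ps − Pb = 45 gives 82.375 + 0.125x − (133 - x) = 45, so x' = 85.
Then Pb = 133 − 1·85 = 48 and Ps = 82.375 + 0.125·85 = 93.

Buyers pay £48; sellers receive £93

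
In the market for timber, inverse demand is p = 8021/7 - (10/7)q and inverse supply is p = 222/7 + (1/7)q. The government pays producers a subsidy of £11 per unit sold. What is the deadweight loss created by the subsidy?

Deadweight loss = £38.5

Pre-subsidy: 8021/7 - (10/7)q = 222/7 + (1/7)q gives q* = 709 and p* = 133.
With the subsidy, sellers receive ps = pb + 11 for each unit, where pb is the price buyers pay.
On the curves, pb = 8021/7 - (10/7)q and ps = 222/7 + (1/7)q; the wedge ps − pb = 11 gives 222/7 + (1/7)q − (8021/7 - (10/7)q) = 11, so q' = 716.
Then pb = 8021/7 − (10/7)·716 = 123 and ps = 222/7 + (1/7)·716 = 134.
The subsidy expands output by 716 − 709 = 7 past the efficient level; on those units the gap between marginal cost and willingness to pay runs from 0 up to 11.
DWL = ½ × 11 × 7 = 38.5.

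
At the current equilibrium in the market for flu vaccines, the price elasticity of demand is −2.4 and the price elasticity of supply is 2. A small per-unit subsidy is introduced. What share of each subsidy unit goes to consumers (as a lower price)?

For a small subsidy around the equilibrium, the benefit split depends on the relative slopes, which at a point are proportional to the elasticities.
Buyer share = εs/(εs + |εd|) = 2/(2 + 2.4) = 5/11; seller share = |εd|/(εs + |εd|) = 6/11.

Consumer share = 5/11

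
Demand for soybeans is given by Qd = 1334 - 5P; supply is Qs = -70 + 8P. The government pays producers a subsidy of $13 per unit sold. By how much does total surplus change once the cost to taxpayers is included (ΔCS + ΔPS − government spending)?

Pre-subsidy: 1334 - 5P = -70 + 8P gives P* = 108, Q* = 794.
With the subsidy, sellers receive Ps = Pb + 13 for each unit, where Pb is the price buyers pay.
Supply in terms of Pb becomes Qs = -70 + 8(Pb + 13) = 34 + 8Pb. Setting this equal to demand: 1334 - 5Pb = 34 + 8Pb, so Pb = 100.
Sellers receive Ps = 100 + 13 = 113; Q' = 1334 − 5·100 = 834.
ΔCS = ½(794 + 834)(108 − 100) = 6512; ΔPS = ½(794 + 834)(113 − 108) = 4070.
Government spending = 13 × 834 = 10842.
Net change = 6512 + 4070 − 10842 = -260. The loss equals the DWL triangle ½·13·40.

Net change in total surplus = -$260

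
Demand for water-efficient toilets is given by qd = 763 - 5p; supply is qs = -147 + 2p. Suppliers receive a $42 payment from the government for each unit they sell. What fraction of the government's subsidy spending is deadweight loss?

Pre-subsidy: 763 - 5p = -147 + 2p gives p* = 130, q* = 113.
With the subsidy, sellers receive ps = pb + 42 for each unit, where pb is the price buyers pay.
Supply in terms of pb becomes qs = -147 + 2(pb + 42) = -63 + 2pb. Setting this equal to demand: 763 - 5pb = -63 + 2pb, so pb = 118.
Sellers receive ps = 118 + 42 = 160; q' = 763 − 5·118 = 173.
ΔCS = ½(113 + 173)(130 − 118) = 1716; ΔPS = ½(113 + 173)(160 − 130) = 4290.
Government spending = 42 × 173 = 7266.
DWL = ½ × 42 × (173 − 113) = 1260; fraction = 1260 / 7266 = 30/173.

DWL / government spending = 30/173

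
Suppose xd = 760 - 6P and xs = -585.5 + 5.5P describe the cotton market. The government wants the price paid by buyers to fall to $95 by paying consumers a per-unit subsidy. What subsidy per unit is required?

At a buyer price of 95, quantity demanded is 760 − 6·95 = 190.
Sellers supply 190 only when they receive Ps with -585.5 + 5.5·Ps = 190, i.e. Ps = 141.
s = Ps − Pb = 141 − 95 = 46.

Required subsidy s = $46 per unit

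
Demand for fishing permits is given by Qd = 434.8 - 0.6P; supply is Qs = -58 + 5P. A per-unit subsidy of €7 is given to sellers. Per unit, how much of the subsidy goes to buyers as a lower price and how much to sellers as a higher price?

Pre-subsidy: 434.8 - 0.6P = -58 + 5P gives P* = 88, Q* = 382.
With the subsidy, sellers receive Ps = Pb + 7 for each unit, where Pb is the price buyers pay.
Supply in terms of Pb becomes Qs = -58 + 5(Pb + 7) = -23 + 5Pb. Setting this equal to demand: 434.8 - 0.6Pb = -23 + 5Pb, so Pb = 81.75.
Sellers receive Ps = 81.75 + 7 = 88.75; Q' = 434.8 − 0.6·81.75 = 385.75.
Buyers' price falls by P* − Pb = 88 − 81.75 = 6.25; sellers' price rises by Ps − P* = 88.75 − 88 = 0.75.

Buyers gain €6.25 per unit; sellers gain €0.75 per unit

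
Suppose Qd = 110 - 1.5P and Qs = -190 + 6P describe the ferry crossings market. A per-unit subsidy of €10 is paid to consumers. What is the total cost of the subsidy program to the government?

Government cost = €620

Pre-subsidy: 110 - 1.5P = -190 + 6P gives P* = 40, Q* = 50.
With the rebate, buyers effectively pay Pb = Ps − 10, where Ps is the price sellers receive.
Demand in terms of Ps becomes Qd = 110 − 1.5(Ps − 10) = 125 - 1.5Ps. Setting this equal to supply: 125 - 1.5Ps = -190 + 6Ps, so Ps = 42.
Buyers pay Pb = 42 − 10 = 32; Q' = -190 + 6·42 = 62.
Government outlay = subsidy × quantity = 10 × 62 = 620.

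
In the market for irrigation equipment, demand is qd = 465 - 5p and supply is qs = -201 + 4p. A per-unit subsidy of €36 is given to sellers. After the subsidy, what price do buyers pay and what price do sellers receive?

Pre-subsidy: 465 - 5p = -201 + 4p gives p* = 74, q* = 95.
With the subsidy, sellers receive ps = pb + 36 for each unit, where pb is the price buyers pay.
Supply in terms of pb becomes qs = -201 + 4(pb + 36) = -57 + 4pb. Setting this equal to demand: 465 - 5pb = -57 + 4pb, so pb = 58.
Sellers receive ps = 58 + 36 = 94; q' = 465 − 5·58 = 175.

Buyers pay €58; sellers receive €94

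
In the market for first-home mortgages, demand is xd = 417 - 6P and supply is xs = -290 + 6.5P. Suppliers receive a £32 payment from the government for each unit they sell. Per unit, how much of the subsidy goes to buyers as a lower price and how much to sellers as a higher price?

Pre-subsidy: 417 - 6P = -290 + 6.5P gives P* = 56.56, x* = 77.64.
With the subsidy, sellers receive Ps = Pb + 32 for each unit, where Pb is the price buyers pay.
Supply in terms of Pb becomes xs = -290 + 6.5(Pb + 32) = -82 + 6.5Pb. Setting this equal to demand: 417 - 6Pb = -82 + 6.5Pb, so Pb = 39.92.
Sellers receive Ps = 39.92 + 32 = 71.92; x' = 417 − 6·39.92 = 177.48.
Buyers' price falls by P* − Pb = 56.56 − 39.92 = 16.64; sellers' price rises by Ps − P* = 71.92 − 56.56 = 15.36.

Buyers gain £16.64 per unit; sellers gain £15.36 per unit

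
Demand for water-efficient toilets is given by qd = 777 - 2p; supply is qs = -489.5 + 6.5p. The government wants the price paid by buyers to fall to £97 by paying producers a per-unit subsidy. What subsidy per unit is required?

Required subsidy s = £68 per unit

At a buyer price of 97, quantity demanded is 777 − 2·97 = 583.
Sellers supply 583 only when they receive ps with -489.5 + 6.5·ps = 583, i.e. ps = 165.
s = ps − pb = 165 − 97 = 68.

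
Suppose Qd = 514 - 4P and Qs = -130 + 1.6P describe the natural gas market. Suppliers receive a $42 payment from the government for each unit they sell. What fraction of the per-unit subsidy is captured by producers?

Pre-subsidy: 514 - 4P = -130 + 1.6P gives P* = 115, Q* = 54.
With the subsidy, sellers receive Ps = Pb + 42 for each unit, where Pb is the price buyers pay.
Supply in terms of Pb becomes Qs = -130 + 1.6(Pb + 42) = -62.8 + 1.6Pb. Setting this equal to demand: 514 - 4Pb = -62.8 + 1.6Pb, so Pb = 103.
Sellers receive Ps = 103 + 42 = 145; Q' = 514 − 4·103 = 102.
Buyers' price falls by P* − Pb = 115 − 103 = 12; sellers' price rises by Ps − P* = 145 − 115 = 30.
So producers capture 30/42 = 5/7 of each unit of subsidy.

Producer share = 5/7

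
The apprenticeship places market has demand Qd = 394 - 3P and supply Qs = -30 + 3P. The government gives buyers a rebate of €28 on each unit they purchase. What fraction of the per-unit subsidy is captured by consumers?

Consumer share = 0.5

Pre-subsidy: 394 - 3P = -30 + 3P gives P* = 212/3, Q* = 182.
With the rebate, buyers effectively pay Pb = Ps − 28, where Ps is the price sellers receive.
Demand in terms of Ps becomes Qd = 394 − 3(Ps − 28) = 478 - 3Ps. Setting this equal to supply: 478 - 3Ps = -30 + 3Ps, so Ps = 254/3.
Buyers pay Pb = 254/3 − 28 = 170/3; Q' = -30 + 3·(254/3) = 224.
Buyers' price falls by P* − Pb = 212/3 − 170/3 = 14; sellers' price rises by Ps − P* = 254/3 − 212/3 = 14.
So consumers capture 14/28 = 0.5 of each unit of subsidy.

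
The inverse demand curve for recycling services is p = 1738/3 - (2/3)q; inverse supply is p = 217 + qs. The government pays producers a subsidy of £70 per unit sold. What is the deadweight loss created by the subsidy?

Pre-subsidy: 1738/3 - (2/3)q = 217 + q gives q* = 217.4 and p* = 434.4.
With the subsidy, sellers receive ps = pb + 70 for each unit, where pb is the price buyers pay.
On the curves, pb = 1738/3 - (2/3)q and ps = 217 + q; the wedge ps − pb = 70 gives 217 + q − (1738/3 - (2/3)q) = 70, so q' = 259.4.
Then pb = 1738/3 − (2/3)·259.4 = 406.4 and ps = 217 + 1·259.4 = 476.4.
The subsidy expands output by 259.4 − 217.4 = 42 past the efficient level; on those units the gap between marginal cost and willingness to pay runs from 0 up to 70.
DWL = ½ × 70 × 42 = 1470.

Deadweight loss = £1470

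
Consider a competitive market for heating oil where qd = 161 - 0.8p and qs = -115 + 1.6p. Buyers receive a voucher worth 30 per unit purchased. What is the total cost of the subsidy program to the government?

Government cost = 2550

Pre-subsidy: 161 - 0.8p = -115 + 1.6p gives p* = 115, q* = 69.
With the rebate, buyers effectively pay pb = ps − 30, where ps is the price sellers receive.
Demand in terms of ps becomes qd = 161 − 0.8(ps − 30) = 185 - 0.8ps. Setting this equal to supply: 185 - 0.8ps = -115 + 1.6ps, so ps = 125.
Buyers pay pb = 125 − 30 = 95; q' = -115 + 1.6·125 = 85.
Government outlay = subsidy × quantity = 30 × 85 = 2550.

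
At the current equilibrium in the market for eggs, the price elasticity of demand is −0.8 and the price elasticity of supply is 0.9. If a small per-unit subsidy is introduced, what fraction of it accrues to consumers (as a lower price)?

For a small subsidy around the equilibrium, the benefit split depends on the relative slopes, which at a point are proportional to the elasticities.
Buyer share = εs/(εs + |εd|) = 0.9/(0.9 + 0.8) = 9/17; seller share = |εd|/(εs + |εd|) = 8/17.

Consumer share = 9/17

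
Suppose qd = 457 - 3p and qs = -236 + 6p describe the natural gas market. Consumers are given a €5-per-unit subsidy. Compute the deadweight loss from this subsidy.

Deadweight loss = €25

Pre-subsidy: 457 - 3p = -236 + 6p gives p* = 77, q* = 226.
With the rebate, buyers effectively pay pb = ps − 5, where ps is the price sellers receive.
Demand in terms of ps becomes qd = 457 − 3(ps − 5) = 472 - 3ps. Setting this equal to supply: 472 - 3ps = -236 + 6ps, so ps = 236/3.
Buyers pay pb = 236/3 − 5 = 221/3; q' = -236 + 6·(236/3) = 236.
The subsidy expands output by 236 − 226 = 10 past the efficient level; on those units the gap between marginal cost and willingness to pay runs from 0 up to 5.
DWL = ½ × 5 × 10 = 25.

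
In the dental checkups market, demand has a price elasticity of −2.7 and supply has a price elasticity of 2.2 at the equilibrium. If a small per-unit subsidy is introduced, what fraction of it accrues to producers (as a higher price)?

For a small subsidy around the equilibrium, the benefit split depends on the relative slopes, which at a point are proportional to the elasticities.
Buyer share = εs/(εs + |εd|) = 2.2/(2.2 + 2.7) = 22/49; seller share = |εd|/(εs + |εd|) = 27/49.
So producers capture 27/49 of the subsidy.

Producer share = 27/49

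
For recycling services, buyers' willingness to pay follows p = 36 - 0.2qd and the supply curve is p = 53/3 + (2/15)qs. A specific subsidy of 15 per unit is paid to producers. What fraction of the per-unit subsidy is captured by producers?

Producer share = 0.4

Pre-subsidy: 36 - 0.2q = 53/3 + (2/15)q gives q* = 55 and p* = 25.
With the subsidy, sellers receive ps = pb + 15 for each unit, where pb is the price buyers pay.
On the curves, pb = 36 - 0.2q and ps = 53/3 + (2/15)q; the wedge ps − pb = 15 gives 53/3 + (2/15)q − (36 - 0.2q) = 15, so q' = 100.
Then pb = 36 − 0.2·100 = 16 and ps = 53/3 + (2/15)·100 = 31.
Buyers' price falls by p* − pb = 25 − 16 = 9; sellers' price rises by ps − p* = 31 − 25 = 6.
So producers capture 6/15 = 0.4 of each unit of subsidy.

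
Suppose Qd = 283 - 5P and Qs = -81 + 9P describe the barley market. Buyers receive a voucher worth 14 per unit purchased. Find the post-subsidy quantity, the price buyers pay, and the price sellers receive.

Pre-subsidy: 283 - 5P = -81 + 9P gives P* = 26, Q* = 153.
With the rebate, buyers effectively pay Pb = Ps − 14, where Ps is the price sellers receive.
Demand in terms of Ps becomes Qd = 283 − 5(Ps − 14) = 353 - 5Ps. Setting this equal to supply: 353 - 5Ps = -81 + 9Ps, so Ps = 31.
Buyers pay Pb = 31 − 14 = 17; Q' = -81 + 9·31 = 198.

Q' = 198; buyers pay 17; sellers receive 31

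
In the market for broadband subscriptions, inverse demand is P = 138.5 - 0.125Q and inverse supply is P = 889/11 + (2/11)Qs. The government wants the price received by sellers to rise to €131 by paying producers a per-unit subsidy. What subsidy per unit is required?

At a seller price of 131, quantity supplied is -444.5 + 5.5·131 = 276.
Buyers absorb 276 only when they pay Pb = 138.5 − 0.125·276 = 104.
s = Ps − Pb = 131 − 104 = 27.

Required subsidy s = €27 per unit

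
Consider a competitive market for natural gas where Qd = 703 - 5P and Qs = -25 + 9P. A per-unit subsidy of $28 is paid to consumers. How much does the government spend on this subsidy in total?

Government cost = $14924

Pre-subsidy: 703 - 5P = -25 + 9P gives P* = 52, Q* = 443.
With the rebate, buyers effectively pay Pb = Ps − 28, where Ps is the price sellers receive.
Demand in terms of Ps becomes Qd = 703 − 5(Ps − 28) = 843 - 5Ps. Setting this equal to supply: 843 - 5Ps = -25 + 9Ps, so Ps = 62.
Buyers pay Pb = 62 − 28 = 34; Q' = -25 + 9·62 = 533.
Government outlay = subsidy × quantity = 28 × 533 = 14924.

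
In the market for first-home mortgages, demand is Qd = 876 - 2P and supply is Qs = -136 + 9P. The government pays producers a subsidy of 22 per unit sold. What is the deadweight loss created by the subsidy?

Deadweight loss = 396

Pre-subsidy: 876 - 2P = -136 + 9P gives P* = 92, Q* = 692.
With the subsidy, sellers receive Ps = Pb + 22 for each unit, where Pb is the price buyers pay.
Supply in terms of Pb becomes Qs = -136 + 9(Pb + 22) = 62 + 9Pb. Setting this equal to demand: 876 - 2Pb = 62 + 9Pb, so Pb = 74.
Sellers receive Ps = 74 + 22 = 96; Q' = 876 − 2·74 = 728.
The subsidy expands output by 728 − 692 = 36 past the efficient level; on those units the gap between marginal cost and willingness to pay runs from 0 up to 22.
DWL = ½ × 22 × 36 = 396.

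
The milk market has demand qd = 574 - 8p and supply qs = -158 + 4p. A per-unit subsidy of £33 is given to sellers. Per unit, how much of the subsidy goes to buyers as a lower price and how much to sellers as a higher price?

Pre-subsidy: 574 - 8p = -158 + 4p gives p* = 61, q* = 86.
With the subsidy, sellers receive ps = pb + 33 for each unit, where pb is the price buyers pay.
Supply in terms of pb becomes qs = -158 + 4(pb + 33) = -26 + 4pb. Setting this equal to demand: 574 - 8pb = -26 + 4pb, so pb = 50.
Sellers receive ps = 50 + 33 = 83; q' = 574 − 8·50 = 174.
Buyers' price falls by p* − pb = 61 − 50 = 11; sellers' price rises by ps − p* = 83 − 61 = 22.

Buyers gain £11 per unit; sellers gain £22 per unit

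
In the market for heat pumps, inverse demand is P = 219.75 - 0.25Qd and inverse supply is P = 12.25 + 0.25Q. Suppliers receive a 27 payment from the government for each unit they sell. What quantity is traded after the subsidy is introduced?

Q' = 469

Pre-subsidy: 219.75 - 0.25Q = 12.25 + 0.25Q gives Q* = 415 and P* = 116.
With the subsidy, sellers receive Ps = Pb + 27 for each unit, where Pb is the price buyers pay.
On the curves, Pb = 219.75 - 0.25Q and Ps = 12.25 + 0.25Q; the wedge Ps − Pb = 27 gives 12.25 + 0.25Q − (219.75 - 0.25Q) = 27, so Q' = 469.
Then Pb = 219.75 − 0.25·469 = 102.5 and Ps = 12.25 + 0.25·469 = 129.5.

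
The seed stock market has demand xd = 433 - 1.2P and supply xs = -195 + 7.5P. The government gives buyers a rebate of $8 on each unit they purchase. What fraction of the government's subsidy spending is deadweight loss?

Pre-subsidy: 433 - 1.2P = -195 + 7.5P gives P* = 6280/87, x* = 10045/29.
With the rebate, buyers effectively pay Pb = Ps − 8, where Ps is the price sellers receive.
Demand in terms of Ps becomes xd = 433 − 1.2(Ps − 8) = 442.6 - 1.2Ps. Setting this equal to supply: 442.6 - 1.2Ps = -195 + 7.5Ps, so Ps = 6376/87.
Buyers pay Pb = 6376/87 − 8 = 5680/87; x' = -195 + 7.5·(6376/87) = 10285/29.
ΔCS = ½(10045/29 + 10285/29)(6280/87 − 5680/87) = 2033000/841; ΔPS = ½(10045/29 + 10285/29)(6376/87 − 6280/87) = 325280/841.
Government spending = 8 × 10285/29 = 82280/29.
DWL = ½ × 8 × (10285/29 − 10045/29) = 960/29; fraction = (960/29) / (82280/29) = 24/2057.

DWL / government spending = 24/2057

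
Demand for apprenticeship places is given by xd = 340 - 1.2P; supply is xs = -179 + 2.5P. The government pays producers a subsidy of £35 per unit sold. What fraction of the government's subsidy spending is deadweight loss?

Pre-subsidy: 340 - 1.2P = -179 + 2.5P gives P* = 5190/37, x* = 6352/37.
With the subsidy, sellers receive Ps = Pb + 35 for each unit, where Pb is the price buyers pay.
Supply in terms of Pb becomes xs = -179 + 2.5(Pb + 35) = -91.5 + 2.5Pb. Setting this equal to demand: 340 - 1.2Pb = -91.5 + 2.5Pb, so Pb = 4315/37.
Sellers receive Ps = 4315/37 + 35 = 5610/37; x' = 340 − 1.2·(4315/37) = 7402/37.
ΔCS = ½(6352/37 + 7402/37)(5190/37 − 4315/37) = 6017375/1369; ΔPS = ½(6352/37 + 7402/37)(5610/37 − 5190/37) = 2888340/1369.
Government spending = 35 × 7402/37 = 259070/37.
DWL = ½ × 35 × (7402/37 − 6352/37) = 18375/37; fraction = (18375/37) / (259070/37) = 525/7402.

DWL / government spending = 525/7402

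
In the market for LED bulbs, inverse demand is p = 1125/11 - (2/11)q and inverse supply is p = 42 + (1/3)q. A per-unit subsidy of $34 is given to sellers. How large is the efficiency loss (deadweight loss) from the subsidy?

Deadweight loss = $1122

Pre-subsidy: 1125/11 - (2/11)q = 42 + (1/3)q gives q* = 117 and p* = 81.
With the subsidy, sellers receive ps = pb + 34 for each unit, where pb is the price buyers pay.
On the curves, pb = 1125/11 - (2/11)q and ps = 42 + (1/3)q; the wedge ps − pb = 34 gives 42 + (1/3)q − (1125/11 - (2/11)q) = 34, so q' = 183.
Then pb = 1125/11 − (2/11)·183 = 69 and ps = 42 + (1/3)·183 = 103.
The subsidy expands output by 183 − 117 = 66 past the efficient level; on those units the gap between marginal cost and willingness to pay runs from 0 up to 34.
DWL = ½ × 34 × 66 = 1122.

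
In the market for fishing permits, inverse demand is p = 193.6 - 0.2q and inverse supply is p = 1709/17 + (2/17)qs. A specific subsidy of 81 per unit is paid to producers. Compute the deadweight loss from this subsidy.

Deadweight loss = 10327.5

Pre-subsidy: 193.6 - 0.2q = 1709/17 + (2/17)q gives q* = 293 and p* = 135.
With the subsidy, sellers receive ps = pb + 81 for each unit, where pb is the price buyers pay.
On the curves, pb = 193.6 - 0.2q and ps = 1709/17 + (2/17)q; the wedge ps − pb = 81 gives 1709/17 + (2/17)q − (193.6 - 0.2q) = 81, so q' = 548.
Then pb = 193.6 − 0.2·548 = 84 and ps = 1709/17 + (2/17)·548 = 165.
The subsidy expands output by 548 − 293 = 255 past the efficient level; on those units the gap between marginal cost and willingness to pay runs from 0 up to 81.
DWL = ½ × 81 × 255 = 10327.5.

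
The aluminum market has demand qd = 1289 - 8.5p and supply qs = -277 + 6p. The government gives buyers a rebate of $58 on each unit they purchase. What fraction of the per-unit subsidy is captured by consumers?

Consumer share = 12/29

Pre-subsidy: 1289 - 8.5p = -277 + 6p gives p* = 108, q* = 371.
With the rebate, buyers effectively pay pb = ps − 58, where ps is the price sellers receive.
Demand in terms of ps becomes qd = 1289 − 8.5(ps − 58) = 1782 - 8.5ps. Setting this equal to supply: 1782 - 8.5ps = -277 + 6ps, so ps = 142.
Buyers pay pb = 142 − 58 = 84; q' = -277 + 6·142 = 575.
Buyers' price falls by p* − pb = 108 − 84 = 24; sellers' price rises by ps − p* = 142 − 108 = 34.
So consumers capture 24/58 = 12/29 of each unit of subsidy.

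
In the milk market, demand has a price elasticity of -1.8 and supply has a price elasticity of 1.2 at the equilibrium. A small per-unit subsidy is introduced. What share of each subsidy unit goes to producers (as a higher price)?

Producer share = 0.6

For a small subsidy around the equilibrium, the benefit split depends on the relative slopes, which at a point are proportional to the elasticities.
Buyer share = εs/(εs + |εd|) = 1.2/(1.2 + 1.8) = 0.4; seller share = |εd|/(εs + |εd|) = 0.6.
So producers capture 0.6 of the subsidy.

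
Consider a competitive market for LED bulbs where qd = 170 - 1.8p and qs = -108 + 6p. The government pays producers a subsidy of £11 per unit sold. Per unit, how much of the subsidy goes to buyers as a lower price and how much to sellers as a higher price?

Buyers gain 110/13 per unit; sellers gain 33/13 per unit

Pre-subsidy: 170 - 1.8p = -108 + 6p gives p* = 1390/39, q* = 1376/13.
With the subsidy, sellers receive ps = pb + 11 for each unit, where pb is the price buyers pay.
Supply in terms of pb becomes qs = -108 + 6(pb + 11) = -42 + 6pb. Setting this equal to demand: 170 - 1.8pb = -42 + 6pb, so pb = 1060/39.
Sellers receive ps = 1060/39 + 11 = 1489/39; q' = 170 − 1.8·(1060/39) = 1574/13.
Buyers' price falls by p* − pb = 1390/39 − 1060/39 = 110/13; sellers' price rises by ps − p* = 1489/39 − 1390/39 = 33/13.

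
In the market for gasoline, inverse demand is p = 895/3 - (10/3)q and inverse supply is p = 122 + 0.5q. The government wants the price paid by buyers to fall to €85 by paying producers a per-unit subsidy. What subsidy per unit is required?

Required subsidy s = €69 per unit

At a buyer price of 85, quantity demanded is 89.5 − 0.3·85 = 64.
Sellers supply 64 only when they receive ps = 122 + 0.5·64 = 154.
s = ps − pb = 154 − 85 = 69.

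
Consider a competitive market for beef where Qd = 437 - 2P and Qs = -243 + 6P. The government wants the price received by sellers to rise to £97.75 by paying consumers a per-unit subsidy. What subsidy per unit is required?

At a seller price of 97.75, quantity supplied is -243 + 6·97.75 = 343.5.
Buyers absorb 343.5 only when they pay Pb with 437 − 2·Pb = 343.5, i.e. Pb = 46.75.
s = Ps − Pb = 97.75 − 46.75 = 51.

Required subsidy s = £51 per unit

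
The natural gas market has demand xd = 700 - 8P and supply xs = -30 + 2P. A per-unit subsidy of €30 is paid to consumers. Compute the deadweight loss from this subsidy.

Deadweight loss = €720

Pre-subsidy: 700 - 8P = -30 + 2P gives P* = 73, x* = 116.
With the rebate, buyers effectively pay Pb = Ps − 30, where Ps is the price sellers receive.
Demand in terms of Ps becomes xd = 700 − 8(Ps − 30) = 940 - 8Ps. Setting this equal to supply: 940 - 8Ps = -30 + 2Ps, so Ps = 97.
Buyers pay Pb = 97 − 30 = 67; x' = -30 + 2·97 = 164.
The subsidy expands output by 164 − 116 = 48 past the efficient level; on those units the gap between marginal cost and willingness to pay runs from 0 up to 30.
DWL = ½ × 30 × 48 = 720.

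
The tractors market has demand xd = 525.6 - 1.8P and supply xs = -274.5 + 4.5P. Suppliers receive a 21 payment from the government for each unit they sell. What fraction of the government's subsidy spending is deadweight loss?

Pre-subsidy: 525.6 - 1.8P = -274.5 + 4.5P gives P* = 127, x* = 297.
With the subsidy, sellers receive Ps = Pb + 21 for each unit, where Pb is the price buyers pay.
Supply in terms of Pb becomes xs = -274.5 + 4.5(Pb + 21) = -180 + 4.5Pb. Setting this equal to demand: 525.6 - 1.8Pb = -180 + 4.5Pb, so Pb = 112.
Sellers receive Ps = 112 + 21 = 133; x' = 525.6 − 1.8·112 = 324.
ΔCS = ½(297 + 324)(127 − 112) = 4657.5; ΔPS = ½(297 + 324)(133 − 127) = 1863.
Government spending = 21 × 324 = 6804.
DWL = ½ × 21 × (324 − 297) = 283.5; fraction = 283.5 / 6804 = 1/24.

DWL / government spending = 1/24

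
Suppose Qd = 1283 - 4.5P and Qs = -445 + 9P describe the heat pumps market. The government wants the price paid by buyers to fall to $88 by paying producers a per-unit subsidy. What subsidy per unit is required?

At a buyer price of 88, quantity demanded is 1283 − 4.5·88 = 887.
Sellers supply 887 only when they receive Ps with -445 + 9·Ps = 887, i.e. Ps = 148.
s = Ps − Pb = 148 − 88 = 60.

Required subsidy s = $60 per unit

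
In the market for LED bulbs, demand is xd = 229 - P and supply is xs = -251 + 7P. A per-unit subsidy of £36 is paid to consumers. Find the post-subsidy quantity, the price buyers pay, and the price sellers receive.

Pre-subsidy: 229 - P = -251 + 7P gives P* = 60, x* = 169.
With the rebate, buyers effectively pay Pb = Ps − 36, where Ps is the price sellers receive.
Demand in terms of Ps becomes xd = 229 − 1(Ps − 36) = 265 - Ps. Setting this equal to supply: 265 - Ps = -251 + 7Ps, so Ps = 64.5.
Buyers pay Pb = 64.5 − 36 = 28.5; x' = -251 + 7·64.5 = 200.5.

x' = 200.5; buyers pay £28.5; sellers receive £64.5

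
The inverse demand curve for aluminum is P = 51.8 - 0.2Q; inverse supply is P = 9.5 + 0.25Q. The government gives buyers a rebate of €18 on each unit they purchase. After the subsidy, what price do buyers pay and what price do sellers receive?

Pre-subsidy: 51.8 - 0.2Q = 9.5 + 0.25Q gives Q* = 94 and P* = 33.
With the rebate, buyers effectively pay Pb = Ps − 18, where Ps is the price sellers receive.
On the curves, Pb = 51.8 - 0.2Q and Ps = 9.5 + 0.25Q; the wedge Ps − Pb = 18 gives 9.5 + 0.25Q − (51.8 - 0.2Q) = 18, so Q' = 134.
Then Pb = 51.8 − 0.2·134 = 25 and Ps = 9.5 + 0.25·134 = 43.

Buyers pay €25; sellers receive €43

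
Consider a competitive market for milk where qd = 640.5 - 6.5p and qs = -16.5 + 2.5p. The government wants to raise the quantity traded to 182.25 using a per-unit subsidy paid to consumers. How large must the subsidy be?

At q = 182.25, invert demand for the buyer price: pb = (640.5 − 182.25)/6.5 = 70.5; invert supply for the seller price: ps = (182.25 − (-16.5))/2.5 = 79.5.
The subsidy must fill the gap: s = ps − pb = 79.5 − 70.5 = 9.

Required subsidy s = 9 per unit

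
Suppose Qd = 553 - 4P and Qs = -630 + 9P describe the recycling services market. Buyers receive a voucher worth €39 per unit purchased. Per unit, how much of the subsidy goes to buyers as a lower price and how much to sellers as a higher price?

Buyers gain €27 per unit; sellers gain €12 per unit

Pre-subsidy: 553 - 4P = -630 + 9P gives P* = 91, Q* = 189.
With the rebate, buyers effectively pay Pb = Ps − 39, where Ps is the price sellers receive.
Demand in terms of Ps becomes Qd = 553 − 4(Ps − 39) = 709 - 4Ps. Setting this equal to supply: 709 - 4Ps = -630 + 9Ps, so Ps = 103.
Buyers pay Pb = 103 − 39 = 64; Q' = -630 + 9·103 = 297.
Buyers' price falls by P* − Pb = 91 − 64 = 27; sellers' price rises by Ps − P* = 103 − 91 = 12.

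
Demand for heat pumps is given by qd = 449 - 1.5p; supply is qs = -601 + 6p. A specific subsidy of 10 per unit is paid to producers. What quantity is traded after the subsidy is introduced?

Pre-subsidy: 449 - 1.5p = -601 + 6p gives p* = 140, q* = 239.
With the subsidy, sellers receive ps = pb + 10 for each unit, where pb is the price buyers pay.
Supply in terms of pb becomes qs = -601 + 6(pb + 10) = -541 + 6pb. Setting this equal to demand: 449 - 1.5pb = -541 + 6pb, so pb = 132.
Sellers receive ps = 132 + 10 = 142; q' = 449 − 1.5·132 = 251.

q' = 251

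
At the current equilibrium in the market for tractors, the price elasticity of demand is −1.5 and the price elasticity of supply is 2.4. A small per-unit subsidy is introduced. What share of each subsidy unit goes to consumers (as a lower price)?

For a small subsidy around the equilibrium, the benefit split depends on the relative slopes, which at a point are proportional to the elasticities.
Buyer share = εs/(εs + |εd|) = 2.4/(2.4 + 1.5) = 8/13; seller share = |εd|/(εs + |εd|) = 5/13.

Consumer share = 8/13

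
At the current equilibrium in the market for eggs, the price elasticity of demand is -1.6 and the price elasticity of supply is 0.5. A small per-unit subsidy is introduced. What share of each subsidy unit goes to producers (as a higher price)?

Producer share = 16/21

For a small subsidy around the equilibrium, the benefit split depends on the relative slopes, which at a point are proportional to the elasticities.
Buyer share = εs/(εs + |εd|) = 0.5/(0.5 + 1.6) = 5/21; seller share = |εd|/(εs + |εd|) = 16/21.
So producers capture 16/21 of the subsidy.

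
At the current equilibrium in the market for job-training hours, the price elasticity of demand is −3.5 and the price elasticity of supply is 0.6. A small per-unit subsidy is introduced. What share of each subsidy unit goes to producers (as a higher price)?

Producer share = 35/41

For a small subsidy around the equilibrium, the benefit split depends on the relative slopes, which at a point are proportional to the elasticities.
Buyer share = εs/(εs + |εd|) = 0.6/(0.6 + 3.5) = 6/41; seller share = |εd|/(εs + |εd|) = 35/41.
So producers capture 35/41 of the subsidy.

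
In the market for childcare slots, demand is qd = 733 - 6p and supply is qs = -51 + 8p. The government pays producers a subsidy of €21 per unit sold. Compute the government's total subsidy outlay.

Pre-subsidy: 733 - 6p = -51 + 8p gives p* = 56, q* = 397.
With the subsidy, sellers receive ps = pb + 21 for each unit, where pb is the price buyers pay.
Supply in terms of pb becomes qs = -51 + 8(pb + 21) = 117 + 8pb. Setting this equal to demand: 733 - 6pb = 117 + 8pb, so pb = 44.
Sellers receive ps = 44 + 21 = 65; q' = 733 − 6·44 = 469.
Government outlay = subsidy × quantity = 21 × 469 = 9849.

Government cost = €9849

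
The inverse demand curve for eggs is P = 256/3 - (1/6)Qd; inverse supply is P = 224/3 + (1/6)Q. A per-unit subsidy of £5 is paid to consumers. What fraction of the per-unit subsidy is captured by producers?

Producer share = 0.5

Pre-subsidy: 256/3 - (1/6)Q = 224/3 + (1/6)Q gives Q* = 32 and P* = 80.
With the rebate, buyers effectively pay Pb = Ps − 5, where Ps is the price sellers receive.
On the curves, Pb = 256/3 - (1/6)Q and Ps = 224/3 + (1/6)Q; the wedge Ps − Pb = 5 gives 224/3 + (1/6)Q − (256/3 - (1/6)Q) = 5, so Q' = 47.
Then Pb = 256/3 − (1/6)·47 = 77.5 and Ps = 224/3 + (1/6)·47 = 82.5.
Buyers' price falls by P* − Pb = 80 − 77.5 = 2.5; sellers' price rises by Ps − P* = 82.5 − 80 = 2.5.
So producers capture 2.5/5 = 0.5 of each unit of subsidy.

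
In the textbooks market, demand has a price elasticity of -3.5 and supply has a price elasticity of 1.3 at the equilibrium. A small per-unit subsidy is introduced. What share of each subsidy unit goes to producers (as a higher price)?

Producer share = 35/48

For a small subsidy around the equilibrium, the benefit split depends on the relative slopes, which at a point are proportional to the elasticities.
Buyer share = εs/(εs + |εd|) = 1.3/(1.3 + 3.5) = 13/48; seller share = |εd|/(εs + |εd|) = 35/48.
So producers capture 35/48 of the subsidy.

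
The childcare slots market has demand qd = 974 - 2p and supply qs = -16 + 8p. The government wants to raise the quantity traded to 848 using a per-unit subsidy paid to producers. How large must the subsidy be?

Required subsidy s = 45 per unit

At q = 848, invert demand for the buyer price: pb = (974 − 848)/2 = 63; invert supply for the seller price: ps = (848 − (-16))/8 = 108.
The subsidy must fill the gap: s = ps − pb = 108 − 63 = 45.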